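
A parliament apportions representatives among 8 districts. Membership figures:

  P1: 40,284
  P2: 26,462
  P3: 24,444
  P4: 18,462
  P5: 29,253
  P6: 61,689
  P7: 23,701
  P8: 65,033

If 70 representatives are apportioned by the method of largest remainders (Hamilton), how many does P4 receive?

4

Total 289328; standard divisor 289328/70 ≈ 4133.257.
Standard quotas: P1 9.7463, P2 6.4022, P3 5.9140, P4 4.4667, P5 7.0775, P6 14.9250, P7 5.7342, P8 15.7341.
Lower quotas: P1 9, P2 6, P3 5, P4 4, P5 7, P6 14, P7 5, P8 15 (sum 65, leaving 5 seats).
Remainders in descending order: P6 0.9250, P3 0.9140, P1 0.7463, P7 0.7342, P8 0.7341, P4 0.4667, P2 0.4022, P5 0.0775.
The surplus seats go to P6, P3, P1, P7, P8.
P4 receives 4.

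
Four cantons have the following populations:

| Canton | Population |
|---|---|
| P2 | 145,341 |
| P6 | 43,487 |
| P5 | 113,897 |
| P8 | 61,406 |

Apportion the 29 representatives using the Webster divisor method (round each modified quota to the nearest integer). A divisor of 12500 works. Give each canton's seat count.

With modified divisor 12500: modified quotas P2 11.627, P6 3.479, P5 9.112, P8 4.912.
Rounding to the nearest integer: P2 12, P6 3, P5 9, P8 5 (total 29).

P2: 12, P6: 3, P5: 9, P8: 5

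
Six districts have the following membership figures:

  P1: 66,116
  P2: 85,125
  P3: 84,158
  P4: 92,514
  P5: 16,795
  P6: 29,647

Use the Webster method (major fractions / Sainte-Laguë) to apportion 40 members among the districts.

Standard divisor 374355/40 ≈ 9358.875; standard quotas: P1 7.065, P2 9.096, P3 8.992, P4 9.885, P5 1.795, P6 3.168.
Rounding to the nearest integer gives P1 7, P2 9, P3 9, P4 10, P5 2, P6 3 — total 40, matching the house size, so no adjustment is needed.

P1=7, P2=9, P3=9, P4=10, P5=2, P6=3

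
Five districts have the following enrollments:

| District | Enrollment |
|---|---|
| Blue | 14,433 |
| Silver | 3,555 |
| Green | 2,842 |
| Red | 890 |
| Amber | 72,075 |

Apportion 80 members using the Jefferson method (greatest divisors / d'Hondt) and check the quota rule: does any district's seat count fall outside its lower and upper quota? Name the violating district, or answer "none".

Amber

Standard quotas: Blue 12.310, Silver 3.032, Green 2.424, Red 0.759, Amber 61.474.
Jefferson allocation: Blue 12, Silver 3, Green 2, Red 0, Amber 63.
Amber has quota 61.474 (lower 61, upper 62) but receives 63 — outside the quota interval.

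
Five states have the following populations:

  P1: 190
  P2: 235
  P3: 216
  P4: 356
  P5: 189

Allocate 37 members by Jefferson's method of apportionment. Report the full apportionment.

Standard divisor 1186/37 ≈ 32.054; standard quotas: P1 5.927, P2 7.331, P3 6.739, P4 11.106, P5 5.896.
Rounding down gives 5, 7, 6, 11, 5 = 34 seats, so the divisor must be adjusted.
With modified divisor 30: modified quotas P1 6.333, P2 7.833, P3 7.200, P4 11.867, P5 6.300.
Rounding down: P1 6, P2 7, P3 7, P4 11, P5 6 (total 37).

P1: 6, P2: 7, P3: 7, P4: 11, P5: 6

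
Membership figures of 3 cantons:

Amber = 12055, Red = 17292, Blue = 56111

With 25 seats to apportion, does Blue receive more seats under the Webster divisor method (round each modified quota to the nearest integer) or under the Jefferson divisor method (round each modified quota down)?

Jefferson

Webster: Amber 4, Red 5, Blue 16.
Jefferson: Amber 3, Red 5, Blue 17.
Blue gets 16 under Webster and 17 under Jefferson.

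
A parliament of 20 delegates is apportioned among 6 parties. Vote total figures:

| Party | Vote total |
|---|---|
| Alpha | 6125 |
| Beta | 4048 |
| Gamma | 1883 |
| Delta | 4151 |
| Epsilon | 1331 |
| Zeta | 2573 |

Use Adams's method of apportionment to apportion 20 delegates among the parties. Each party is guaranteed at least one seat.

Alpha 5, Beta 4, Gamma 2, Delta 4, Epsilon 2, Zeta 3

Standard divisor 20111/20 ≈ 1005.55; standard quotas: Alpha 6.091, Beta 4.026, Gamma 1.873, Delta 4.128, Epsilon 1.324, Zeta 2.559.
Rounding up gives 7, 5, 2, 5, 2, 3 = 24 seats, so the divisor must be adjusted.
With modified divisor 1260: modified quotas Alpha 4.861, Beta 3.213, Gamma 1.494, Delta 3.294, Epsilon 1.056, Zeta 2.042.
Rounding up: Alpha 5, Beta 4, Gamma 2, Delta 4, Epsilon 2, Zeta 3 (total 20).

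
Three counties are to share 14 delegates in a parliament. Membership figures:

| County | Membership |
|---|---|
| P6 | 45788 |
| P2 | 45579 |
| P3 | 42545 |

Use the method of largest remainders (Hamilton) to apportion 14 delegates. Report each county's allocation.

The standard divisor is 133912/14 ≈ 9565.143.
Standard quotas: P6 4.7870, P2 4.7651, P3 4.4479.
Lower quotas: P6 4, P2 4, P3 4 (sum 12, leaving 2 seats).
Remainders in descending order: P6 0.7870, P2 0.7651, P3 0.4479.
Largest remainders: P6, P2 receive the extra seats.

P6=5; P2=5; P3=4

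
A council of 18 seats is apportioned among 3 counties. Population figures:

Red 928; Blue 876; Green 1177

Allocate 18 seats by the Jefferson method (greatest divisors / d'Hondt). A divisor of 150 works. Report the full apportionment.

Red: 6; Blue: 5; Green: 7

With modified divisor 150: modified quotas Red 6.187, Blue 5.840, Green 7.847.
Rounding down: Red 6, Blue 5, Green 7 (total 18).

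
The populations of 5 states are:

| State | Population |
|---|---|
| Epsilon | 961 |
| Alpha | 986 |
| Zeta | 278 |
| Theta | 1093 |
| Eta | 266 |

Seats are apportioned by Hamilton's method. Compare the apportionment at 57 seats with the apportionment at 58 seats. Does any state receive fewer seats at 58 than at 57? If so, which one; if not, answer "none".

At 57 seats: Epsilon 15, Alpha 16, Zeta 5, Theta 17, Eta 4.
At 58 seats: Epsilon 16, Alpha 16, Zeta 4, Theta 18, Eta 4.
Zeta drops from 5 to 4.

Zeta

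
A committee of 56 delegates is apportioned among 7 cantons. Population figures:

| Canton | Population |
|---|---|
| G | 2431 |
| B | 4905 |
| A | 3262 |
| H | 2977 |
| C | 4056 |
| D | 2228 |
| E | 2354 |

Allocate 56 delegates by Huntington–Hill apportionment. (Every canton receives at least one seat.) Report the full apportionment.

G=6, B=12, A=8, H=8, C=10, D=6, E=6

With divisor 395: modified quotas G 6.154, B 12.418, A 8.258, H 7.537, C 10.268, D 5.641, E 5.959.
Geometric-mean thresholds: G √(6·7)=6.481, B √(12·13)=12.490, A √(8·9)=8.485, H √(7·8)=7.483, C √(10·11)=10.488, D √(5·6)=5.477, E √(5·6)=5.477.
Each quota rounded against its threshold gives G 6, B 12, A 8, H 8, C 10, D 6, E 6 (total 56).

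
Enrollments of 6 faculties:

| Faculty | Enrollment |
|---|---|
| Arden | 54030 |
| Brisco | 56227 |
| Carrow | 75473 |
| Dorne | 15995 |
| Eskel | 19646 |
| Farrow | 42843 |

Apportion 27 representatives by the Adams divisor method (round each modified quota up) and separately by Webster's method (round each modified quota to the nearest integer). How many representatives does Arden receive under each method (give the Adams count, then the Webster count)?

6 and 5

Adams: Arden 6, Brisco 6, Carrow 7, Dorne 2, Eskel 2, Farrow 4.
Webster: Arden 5, Brisco 6, Carrow 8, Dorne 2, Eskel 2, Farrow 4.
Arden gets 6 under Adams and 5 under Webster.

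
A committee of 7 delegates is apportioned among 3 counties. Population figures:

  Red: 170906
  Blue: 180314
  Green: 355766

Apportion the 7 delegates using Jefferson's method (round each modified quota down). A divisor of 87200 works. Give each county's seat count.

Red 1, Blue 2, Green 4

With modified divisor 87200: modified quotas Red 1.960, Blue 2.068, Green 4.080.
Rounding down: Red 1, Blue 2, Green 4 (total 7).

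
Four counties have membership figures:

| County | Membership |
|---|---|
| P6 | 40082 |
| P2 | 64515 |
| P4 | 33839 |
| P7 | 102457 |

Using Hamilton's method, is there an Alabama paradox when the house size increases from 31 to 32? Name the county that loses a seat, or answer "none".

P4

At 31 seats: P6 5, P2 8, P4 5, P7 13.
At 32 seats: P6 5, P2 9, P4 4, P7 14.
P4 drops from 5 to 4.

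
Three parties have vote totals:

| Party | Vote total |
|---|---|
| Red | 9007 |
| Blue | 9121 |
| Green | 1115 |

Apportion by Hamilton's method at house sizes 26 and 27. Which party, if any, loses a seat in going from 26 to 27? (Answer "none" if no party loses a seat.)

Green

At 26 seats: Red 12, Blue 12, Green 2.
At 27 seats: Red 13, Blue 13, Green 1.
Green drops from 2 to 1.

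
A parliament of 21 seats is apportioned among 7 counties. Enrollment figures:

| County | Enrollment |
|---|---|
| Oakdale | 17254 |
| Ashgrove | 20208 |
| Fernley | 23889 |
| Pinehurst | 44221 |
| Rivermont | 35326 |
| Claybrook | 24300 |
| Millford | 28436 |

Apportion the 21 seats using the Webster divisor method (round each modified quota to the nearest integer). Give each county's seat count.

Standard divisor 193634/21 ≈ 9220.667; standard quotas: Oakdale 1.871, Ashgrove 2.192, Fernley 2.591, Pinehurst 4.796, Rivermont 3.831, Claybrook 2.635, Millford 3.084.
Rounding to the nearest integer gives 2, 2, 3, 5, 4, 3, 3 = 22 seats, so the divisor must be adjusted.
With modified divisor 9640: modified quotas Oakdale 1.790, Ashgrove 2.096, Fernley 2.478, Pinehurst 4.587, Rivermont 3.665, Claybrook 2.521, Millford 2.950.
Rounding to the nearest integer: Oakdale 2, Ashgrove 2, Fernley 2, Pinehurst 5, Rivermont 4, Claybrook 3, Millford 3 (total 21).

Oakdale: 2; Ashgrove: 2; Fernley: 2; Pinehurst: 5; Rivermont: 4; Claybrook: 3; Millford: 3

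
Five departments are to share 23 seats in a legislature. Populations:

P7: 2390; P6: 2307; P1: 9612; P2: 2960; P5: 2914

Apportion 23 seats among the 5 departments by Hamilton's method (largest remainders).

P7: 3; P6: 3; P1: 11; P2: 3; P5: 3

The standard divisor is 20183/23 ≈ 877.522.
Standard quotas: P7 2.7236, P6 2.6290, P1 10.9536, P2 3.3731, P5 3.3207.
Lower quotas: P7 2, P6 2, P1 10, P2 3, P5 3 (sum 20, leaving 3 seats).
Remainders in descending order: P1 0.9536, P7 0.7236, P6 0.6290, P2 0.3731, P5 0.3207.
The surplus seats go to P1, P7, P6.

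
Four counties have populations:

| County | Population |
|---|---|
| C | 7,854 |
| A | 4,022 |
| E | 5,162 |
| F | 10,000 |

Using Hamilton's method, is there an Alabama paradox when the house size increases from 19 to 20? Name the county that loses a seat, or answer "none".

none

At 19 seats: C 5, A 3, E 4, F 7.
At 20 seats: C 6, A 3, E 4, F 7.
No county's allocation decreased.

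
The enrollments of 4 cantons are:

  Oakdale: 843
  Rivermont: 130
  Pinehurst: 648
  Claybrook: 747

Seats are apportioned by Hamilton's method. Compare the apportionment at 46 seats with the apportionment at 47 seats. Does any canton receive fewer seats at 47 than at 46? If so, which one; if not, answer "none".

Rivermont

At 46 seats: Oakdale 16, Rivermont 3, Pinehurst 13, Claybrook 14.
At 47 seats: Oakdale 17, Rivermont 2, Pinehurst 13, Claybrook 15.
Rivermont drops from 3 to 2.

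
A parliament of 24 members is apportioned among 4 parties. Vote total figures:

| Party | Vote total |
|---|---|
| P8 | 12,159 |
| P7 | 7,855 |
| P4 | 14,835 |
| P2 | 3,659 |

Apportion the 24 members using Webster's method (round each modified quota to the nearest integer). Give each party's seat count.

P8=8; P7=5; P4=9; P2=2

Standard divisor 38508/24 ≈ 1604.5; standard quotas: P8 7.578, P7 4.896, P4 9.246, P2 2.280.
Rounding to the nearest integer gives P8 8, P7 5, P4 9, P2 2 — total 24, matching the house size, so no adjustment is needed.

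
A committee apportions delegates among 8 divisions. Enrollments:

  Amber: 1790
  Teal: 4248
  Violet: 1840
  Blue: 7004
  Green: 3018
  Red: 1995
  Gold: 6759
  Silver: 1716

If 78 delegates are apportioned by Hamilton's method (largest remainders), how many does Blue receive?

19

Total 28370; standard divisor 28370/78 ≈ 363.718.
Standard quotas: Amber 4.9214, Teal 11.6794, Violet 5.0589, Blue 19.2567, Green 8.2976, Red 5.4850, Gold 18.5831, Silver 4.7179.
Lower quotas: Amber 4, Teal 11, Violet 5, Blue 19, Green 8, Red 5, Gold 18, Silver 4 (sum 74, leaving 4 seats).
Remainders in descending order: Amber 0.9214, Silver 0.7179, Teal 0.6794, Gold 0.5831, Red 0.4850, Green 0.2976, Blue 0.2567, Violet 0.0589.
The surplus seats go to Amber, Silver, Teal, Gold.
Blue receives 19.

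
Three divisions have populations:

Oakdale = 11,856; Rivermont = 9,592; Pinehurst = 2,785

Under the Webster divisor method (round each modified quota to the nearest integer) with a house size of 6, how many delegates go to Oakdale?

3

Standard divisor 24233/6 ≈ 4038.833; standard quotas: Oakdale 2.936, Rivermont 2.375, Pinehurst 0.690.
Rounding to the nearest integer gives Oakdale 3, Rivermont 2, Pinehurst 1 — total 6, matching the house size, so no adjustment is needed.
Oakdale receives 3.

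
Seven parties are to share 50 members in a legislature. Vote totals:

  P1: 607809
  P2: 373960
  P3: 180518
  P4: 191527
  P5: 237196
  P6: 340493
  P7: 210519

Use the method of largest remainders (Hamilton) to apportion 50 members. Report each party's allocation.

Standard divisor: 2142022 ÷ 50 ≈ 42840.44.
Standard quotas: P1 14.1877, P2 8.7291, P3 4.2137, P4 4.4707, P5 5.5367, P6 7.9479, P7 4.9140.
Lower quotas: P1 14, P2 8, P3 4, P4 4, P5 5, P6 7, P7 4 (sum 46, leaving 4 seats).
Remainders in descending order: P6 0.9479, P7 0.9140, P2 0.7291, P5 0.5367, P4 0.4707, P3 0.2137, P1 0.1877.
The surplus seats go to P6, P7, P2, P5.

P1: 14, P2: 9, P3: 4, P4: 4, P5: 6, P6: 8, P7: 5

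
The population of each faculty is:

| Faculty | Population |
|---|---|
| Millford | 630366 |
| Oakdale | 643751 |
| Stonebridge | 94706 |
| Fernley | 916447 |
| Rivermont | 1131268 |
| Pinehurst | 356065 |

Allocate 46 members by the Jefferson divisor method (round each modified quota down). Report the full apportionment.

Standard divisor 3772603/46 ≈ 82013.109; standard quotas: Millford 7.686, Oakdale 7.849, Stonebridge 1.155, Fernley 11.174, Rivermont 13.794, Pinehurst 4.342.
Rounding down gives 7, 7, 1, 11, 13, 4 = 43 seats, so the divisor must be adjusted.
With modified divisor 77600: modified quotas Millford 8.123, Oakdale 8.296, Stonebridge 1.220, Fernley 11.810, Rivermont 14.578, Pinehurst 4.588.
Rounding down: Millford 8, Oakdale 8, Stonebridge 1, Fernley 11, Rivermont 14, Pinehurst 4 (total 46).

Millford 8; Oakdale 8; Stonebridge 1; Fernley 11; Rivermont 14; Pinehurst 4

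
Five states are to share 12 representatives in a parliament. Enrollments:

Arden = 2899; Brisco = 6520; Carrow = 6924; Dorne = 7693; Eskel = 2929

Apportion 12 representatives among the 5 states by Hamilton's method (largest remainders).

Total 26965; standard divisor 26965/12 ≈ 2247.083.
Standard quotas: Arden 1.2901, Brisco 2.9015, Carrow 3.0813, Dorne 3.4235, Eskel 1.3035.
Lower quotas: Arden 1, Brisco 2, Carrow 3, Dorne 3, Eskel 1 (sum 10, leaving 2 seats).
Remainders in descending order: Brisco 0.9015, Dorne 0.4235, Eskel 0.3035, Arden 0.2901, Carrow 0.0813.
Largest remainders: Brisco, Dorne receive the extra seats.

Arden=1; Brisco=3; Carrow=3; Dorne=4; Eskel=1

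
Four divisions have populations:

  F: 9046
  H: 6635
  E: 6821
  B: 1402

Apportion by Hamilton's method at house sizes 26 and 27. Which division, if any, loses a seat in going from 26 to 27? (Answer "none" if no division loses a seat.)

none

At 26 seats: F 10, H 7, E 7, B 2.
At 27 seats: F 10, H 7, E 8, B 2.
No division's allocation decreased.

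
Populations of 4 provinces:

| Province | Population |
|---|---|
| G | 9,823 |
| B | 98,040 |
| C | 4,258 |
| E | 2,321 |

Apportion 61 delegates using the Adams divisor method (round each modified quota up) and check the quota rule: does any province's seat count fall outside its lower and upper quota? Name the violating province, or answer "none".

Standard quotas: G 5.236, B 52.257, C 2.270, E 1.237.
Adams allocation: G 6, B 50, C 3, E 2.
B has quota 52.257 (lower 52, upper 53) but receives 50 — outside the quota interval.

B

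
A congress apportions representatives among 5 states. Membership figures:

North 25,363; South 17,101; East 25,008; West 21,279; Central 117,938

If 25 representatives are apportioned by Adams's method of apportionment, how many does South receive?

2

Standard divisor 206689/25 ≈ 8267.56; standard quotas: North 3.068, South 2.068, East 3.025, West 2.574, Central 14.265.
Rounding up gives 4, 3, 4, 3, 15 = 29 seats, so the divisor must be adjusted.
With modified divisor 8800: modified quotas North 2.882, South 1.943, East 2.842, West 2.418, Central 13.402.
Rounding up: North 3, South 2, East 3, West 3, Central 14 (total 25).
South receives 2.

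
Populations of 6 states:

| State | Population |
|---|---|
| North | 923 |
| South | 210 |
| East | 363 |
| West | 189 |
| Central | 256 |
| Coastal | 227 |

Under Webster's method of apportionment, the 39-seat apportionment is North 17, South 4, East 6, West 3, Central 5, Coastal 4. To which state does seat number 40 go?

Priority for the next seat is population ÷ (current seats + 0.5).
Priorities: North 52.743, South 46.667, East 55.846, West 54.000, Central 46.545, Coastal 50.444.
Highest priority: East.

East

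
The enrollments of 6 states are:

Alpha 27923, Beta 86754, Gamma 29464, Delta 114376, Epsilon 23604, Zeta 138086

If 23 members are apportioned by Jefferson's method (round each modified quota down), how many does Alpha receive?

1

Standard divisor 420207/23 ≈ 18269.87; standard quotas: Alpha 1.528, Beta 4.748, Gamma 1.613, Delta 6.260, Epsilon 1.292, Zeta 7.558.
Rounding down gives 1, 4, 1, 6, 1, 7 = 20 seats, so the divisor must be adjusted.
With modified divisor 15800: modified quotas Alpha 1.767, Beta 5.491, Gamma 1.865, Delta 7.239, Epsilon 1.494, Zeta 8.740.
Rounding down: Alpha 1, Beta 5, Gamma 1, Delta 7, Epsilon 1, Zeta 8 (total 23).
Alpha receives 1.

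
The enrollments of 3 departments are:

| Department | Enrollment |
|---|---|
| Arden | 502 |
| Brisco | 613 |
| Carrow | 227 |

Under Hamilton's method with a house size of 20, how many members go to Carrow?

3

The standard divisor is 1342/20 ≈ 67.1.
Standard quotas: Arden 7.481, Brisco 9.136, Carrow 3.383.
Lower quotas: Arden 7, Brisco 9, Carrow 3 (sum 19, leaving 1 seat).
Remainders in descending order: Arden 0.481, Carrow 0.383, Brisco 0.136.
The surplus seat goes to Arden.
Carrow receives 3.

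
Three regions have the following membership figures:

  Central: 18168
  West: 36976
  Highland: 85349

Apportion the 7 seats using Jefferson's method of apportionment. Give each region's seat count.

Central: 1, West: 2, Highland: 4

Standard divisor 140493/7 ≈ 20070.429; standard quotas: Central 0.905, West 1.842, Highland 4.252.
Rounding down gives 0, 1, 4 = 5 seats, so the divisor must be adjusted.
With modified divisor 17600: modified quotas Central 1.032, West 2.101, Highland 4.849.
Rounding down: Central 1, West 2, Highland 4 (total 7).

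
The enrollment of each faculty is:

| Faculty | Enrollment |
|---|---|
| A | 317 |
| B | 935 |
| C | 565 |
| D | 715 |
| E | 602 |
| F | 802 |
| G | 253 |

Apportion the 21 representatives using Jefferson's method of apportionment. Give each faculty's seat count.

Standard divisor 4189/21 ≈ 199.476; standard quotas: A 1.589, B 4.687, C 2.832, D 3.584, E 3.018, F 4.021, G 1.268.
Rounding down gives 1, 4, 2, 3, 3, 4, 1 = 18 seats, so the divisor must be adjusted.
With modified divisor 170: modified quotas A 1.865, B 5.500, C 3.324, D 4.206, E 3.541, F 4.718, G 1.488.
Rounding down: A 1, B 5, C 3, D 4, E 3, F 4, G 1 (total 21).

A: 1; B: 5; C: 3; D: 4; E: 3; F: 4; G: 1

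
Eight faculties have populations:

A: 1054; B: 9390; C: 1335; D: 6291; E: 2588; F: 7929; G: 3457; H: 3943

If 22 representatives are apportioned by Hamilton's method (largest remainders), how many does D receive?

Standard divisor: 35987 ÷ 22 ≈ 1635.773.
Standard quotas: A 0.6443, B 5.7404, C 0.8161, D 3.8459, E 1.5821, F 4.8473, G 2.1134, H 2.4105.
Lower quotas: A 0, B 5, C 0, D 3, E 1, F 4, G 2, H 2 (sum 17, leaving 5 seats).
Remainders in descending order: F 0.8473, D 0.8459, C 0.8161, B 0.7404, A 0.6443, E 0.5821, H 0.4105, G 0.1134.
Largest remainders: F, D, C, B, A receive the extra seats.
D receives 4.

4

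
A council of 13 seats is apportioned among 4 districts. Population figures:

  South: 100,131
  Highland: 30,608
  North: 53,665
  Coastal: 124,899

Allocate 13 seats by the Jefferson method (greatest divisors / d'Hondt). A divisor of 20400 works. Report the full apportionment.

South 4, Highland 1, North 2, Coastal 6

With modified divisor 20400: modified quotas South 4.908, Highland 1.500, North 2.631, Coastal 6.122.
Rounding down: South 4, Highland 1, North 2, Coastal 6 (total 13).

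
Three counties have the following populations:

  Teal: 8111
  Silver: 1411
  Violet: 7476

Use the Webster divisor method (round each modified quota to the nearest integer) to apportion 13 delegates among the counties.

Standard divisor 16998/13 ≈ 1307.538; standard quotas: Teal 6.203, Silver 1.079, Violet 5.718.
Rounding to the nearest integer gives Teal 6, Silver 1, Violet 6 — total 13, matching the house size, so no adjustment is needed.

Teal 6; Silver 1; Violet 6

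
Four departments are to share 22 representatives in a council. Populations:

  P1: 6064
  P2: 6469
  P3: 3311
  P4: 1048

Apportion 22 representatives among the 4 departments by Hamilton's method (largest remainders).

P1: 8; P2: 9; P3: 4; P4: 1

Standard divisor: 16892 ÷ 22 ≈ 767.818.
Standard quotas: P1 7.8977, P2 8.4252, P3 4.3122, P4 1.3649.
Lower quotas: P1 7, P2 8, P3 4, P4 1 (sum 20, leaving 2 seats).
Remainders in descending order: P1 0.8977, P2 0.4252, P4 0.3649, P3 0.3122.
Largest remainders: P1, P2 receive the extra seats.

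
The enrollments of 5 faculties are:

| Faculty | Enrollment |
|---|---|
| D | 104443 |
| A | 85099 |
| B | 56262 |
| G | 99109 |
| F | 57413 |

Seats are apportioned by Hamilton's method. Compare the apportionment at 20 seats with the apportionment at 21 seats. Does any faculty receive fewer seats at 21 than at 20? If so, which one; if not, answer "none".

At 20 seats: D 5, A 4, B 3, G 5, F 3.
At 21 seats: D 6, A 4, B 3, G 5, F 3.
No faculty's allocation decreased.

none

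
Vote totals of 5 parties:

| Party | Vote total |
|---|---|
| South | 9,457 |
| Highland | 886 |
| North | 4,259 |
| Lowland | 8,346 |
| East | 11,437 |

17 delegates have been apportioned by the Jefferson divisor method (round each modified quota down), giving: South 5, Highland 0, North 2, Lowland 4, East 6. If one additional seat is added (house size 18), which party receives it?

Lowland

Priority for the next seat is population ÷ (current seats + 1).
Priorities: South 1576.167, Highland 886.000, North 1419.667, Lowland 1669.200, East 1633.857.
Highest priority: Lowland.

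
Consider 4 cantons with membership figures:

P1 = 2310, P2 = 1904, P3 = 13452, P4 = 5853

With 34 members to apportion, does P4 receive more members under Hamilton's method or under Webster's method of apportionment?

Hamilton

Hamilton: P1 3, P2 3, P3 19, P4 9.
Webster: P1 3, P2 3, P3 20, P4 8.
P4 gets 9 under Hamilton and 8 under Webster.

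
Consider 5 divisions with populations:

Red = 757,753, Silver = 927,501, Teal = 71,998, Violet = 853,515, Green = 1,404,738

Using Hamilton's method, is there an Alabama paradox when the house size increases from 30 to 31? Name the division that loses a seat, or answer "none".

Teal

At 30 seats: Red 6, Silver 7, Teal 1, Violet 6, Green 10.
At 31 seats: Red 6, Silver 7, Teal 0, Violet 7, Green 11.
Teal drops from 1 to 0.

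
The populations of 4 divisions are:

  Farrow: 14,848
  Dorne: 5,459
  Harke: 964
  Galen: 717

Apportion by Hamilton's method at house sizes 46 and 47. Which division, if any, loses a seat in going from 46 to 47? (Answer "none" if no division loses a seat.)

At 46 seats: Farrow 31, Dorne 11, Harke 2, Galen 2.
At 47 seats: Farrow 32, Dorne 12, Harke 2, Galen 1.
Galen drops from 2 to 1.

Galen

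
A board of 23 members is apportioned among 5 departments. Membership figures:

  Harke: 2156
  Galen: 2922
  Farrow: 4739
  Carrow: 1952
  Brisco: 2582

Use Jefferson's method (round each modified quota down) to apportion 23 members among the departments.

Harke=3, Galen=5, Farrow=8, Carrow=3, Brisco=4

Standard divisor 14351/23 ≈ 623.957; standard quotas: Harke 3.455, Galen 4.683, Farrow 7.595, Carrow 3.128, Brisco 4.138.
Rounding down gives 3, 4, 7, 3, 4 = 21 seats, so the divisor must be adjusted.
With modified divisor 560: modified quotas Harke 3.850, Galen 5.218, Farrow 8.463, Carrow 3.486, Brisco 4.611.
Rounding down: Harke 3, Galen 5, Farrow 8, Carrow 3, Brisco 4 (total 23).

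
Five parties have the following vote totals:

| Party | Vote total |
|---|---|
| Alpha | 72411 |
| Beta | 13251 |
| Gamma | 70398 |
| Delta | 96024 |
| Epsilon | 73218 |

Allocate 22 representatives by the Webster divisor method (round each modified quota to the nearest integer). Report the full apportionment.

Standard divisor 325302/22 ≈ 14786.455; standard quotas: Alpha 4.897, Beta 0.896, Gamma 4.761, Delta 6.494, Epsilon 4.952.
Rounding to the nearest integer gives Alpha 5, Beta 1, Gamma 5, Delta 6, Epsilon 5 — total 22, matching the house size, so no adjustment is needed.

Alpha 5; Beta 1; Gamma 5; Delta 6; Epsilon 5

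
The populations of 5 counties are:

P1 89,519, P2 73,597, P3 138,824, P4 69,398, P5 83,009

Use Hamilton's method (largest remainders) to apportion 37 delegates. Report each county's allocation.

P1 7, P2 6, P3 11, P4 6, P5 7

Total 454347; standard divisor 454347/37 ≈ 12279.649.
Standard quotas: P1 7.2900, P2 5.9934, P3 11.3052, P4 5.6515, P5 6.7599.
Lower quotas: P1 7, P2 5, P3 11, P4 5, P5 6 (sum 34, leaving 3 seats).
Remainders in descending order: P2 0.9934, P5 0.7599, P4 0.6515, P3 0.3052, P1 0.2900.
The surplus seats go to P2, P5, P4.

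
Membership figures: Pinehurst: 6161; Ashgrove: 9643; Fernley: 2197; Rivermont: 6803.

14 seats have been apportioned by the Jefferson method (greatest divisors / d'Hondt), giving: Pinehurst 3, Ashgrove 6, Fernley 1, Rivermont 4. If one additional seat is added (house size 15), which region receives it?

Pinehurst

Priority for the next seat is population ÷ (current seats + 1).
Priorities: Pinehurst 1540.250, Ashgrove 1377.571, Fernley 1098.500, Rivermont 1360.600.
Highest priority: Pinehurst.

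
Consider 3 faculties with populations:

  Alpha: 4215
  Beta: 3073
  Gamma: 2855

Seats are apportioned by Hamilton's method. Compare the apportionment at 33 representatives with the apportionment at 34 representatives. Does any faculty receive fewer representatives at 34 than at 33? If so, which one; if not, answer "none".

At 33 seats: Alpha 14, Beta 10, Gamma 9.
At 34 seats: Alpha 14, Beta 10, Gamma 10.
No faculty's allocation decreased.

none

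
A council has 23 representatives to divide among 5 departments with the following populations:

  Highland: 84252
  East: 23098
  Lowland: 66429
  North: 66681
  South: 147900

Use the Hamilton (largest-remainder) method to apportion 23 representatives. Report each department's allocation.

Highland 5, East 1, Lowland 4, North 4, South 9

The standard divisor is 388360/23 ≈ 16885.217.
Standard quotas: Highland 4.9897, East 1.3679, Lowland 3.9342, North 3.9491, South 8.7591.
Lower quotas: Highland 4, East 1, Lowland 3, North 3, South 8 (sum 19, leaving 4 seats).
Remainders in descending order: Highland 0.9897, North 0.9491, Lowland 0.9342, South 0.7591, East 0.3679.
Largest remainders: Highland, North, Lowland, South receive the extra seats.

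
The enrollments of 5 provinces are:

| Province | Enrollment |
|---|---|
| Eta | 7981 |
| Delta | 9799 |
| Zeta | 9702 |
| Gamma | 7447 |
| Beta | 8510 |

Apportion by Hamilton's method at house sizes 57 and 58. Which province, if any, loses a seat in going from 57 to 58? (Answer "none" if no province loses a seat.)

At 57 seats: Eta 10, Delta 13, Zeta 13, Gamma 10, Beta 11.
At 58 seats: Eta 11, Delta 13, Zeta 13, Gamma 10, Beta 11.
No province's allocation decreased.

none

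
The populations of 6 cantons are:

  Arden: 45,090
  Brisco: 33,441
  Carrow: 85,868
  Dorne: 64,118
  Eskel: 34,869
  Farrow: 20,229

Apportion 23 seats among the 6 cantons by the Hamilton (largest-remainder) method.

Total 283615; standard divisor 283615/23 ≈ 12331.087.
Standard quotas: Arden 3.6566, Brisco 2.7119, Carrow 6.9635, Dorne 5.1997, Eskel 2.8277, Farrow 1.6405.
Lower quotas: Arden 3, Brisco 2, Carrow 6, Dorne 5, Eskel 2, Farrow 1 (sum 19, leaving 4 seats).
Remainders in descending order: Carrow 0.9635, Eskel 0.8277, Brisco 0.7119, Arden 0.6566, Farrow 0.6405, Dorne 0.1997.
Largest remainders: Carrow, Eskel, Brisco, Arden receive the extra seats.

Arden=4, Brisco=3, Carrow=7, Dorne=5, Eskel=3, Farrow=1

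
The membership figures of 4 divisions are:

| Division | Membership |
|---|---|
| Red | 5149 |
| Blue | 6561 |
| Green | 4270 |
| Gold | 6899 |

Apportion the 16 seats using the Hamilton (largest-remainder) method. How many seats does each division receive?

Red=4; Blue=4; Green=3; Gold=5

Total 22879; standard divisor 22879/16 ≈ 1429.938.
Standard quotas: Red 3.6009, Blue 4.5883, Green 2.9861, Gold 4.8247.
Lower quotas: Red 3, Blue 4, Green 2, Gold 4 (sum 13, leaving 3 seats).
Remainders in descending order: Green 0.9861, Gold 0.8247, Red 0.6009, Blue 0.5883.
The surplus seats go to Green, Gold, Red.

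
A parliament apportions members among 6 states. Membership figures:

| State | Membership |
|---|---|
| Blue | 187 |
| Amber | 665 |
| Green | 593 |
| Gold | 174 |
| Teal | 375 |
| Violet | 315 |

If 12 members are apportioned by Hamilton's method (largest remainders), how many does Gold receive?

1

The standard divisor is 2309/12 ≈ 192.417.
Standard quotas: Blue 0.972, Amber 3.456, Green 3.082, Gold 0.904, Teal 1.949, Violet 1.637.
Lower quotas: Blue 0, Amber 3, Green 3, Gold 0, Teal 1, Violet 1 (sum 8, leaving 4 seats).
Remainders in descending order: Blue 0.972, Teal 0.949, Gold 0.904, Violet 0.637, Amber 0.456, Green 0.082.
Largest remainders: Blue, Teal, Gold, Violet receive the extra seats.
Gold receives 1.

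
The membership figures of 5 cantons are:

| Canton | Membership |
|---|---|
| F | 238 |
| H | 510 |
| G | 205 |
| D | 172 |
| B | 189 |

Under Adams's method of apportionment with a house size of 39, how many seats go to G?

6

Standard divisor 1314/39 ≈ 33.692; standard quotas: F 7.064, H 15.137, G 6.084, D 5.105, B 5.610.
Rounding up gives 8, 16, 7, 6, 6 = 43 seats, so the divisor must be adjusted.
With modified divisor 35: modified quotas F 6.800, H 14.571, G 5.857, D 4.914, B 5.400.
Rounding up: F 7, H 15, G 6, D 5, B 6 (total 39).
G receives 6.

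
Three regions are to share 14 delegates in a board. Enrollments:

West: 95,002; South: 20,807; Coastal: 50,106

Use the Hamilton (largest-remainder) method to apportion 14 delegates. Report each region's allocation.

West 8; South 2; Coastal 4

Standard divisor: 165915 ÷ 14 ≈ 11851.071.
Standard quotas: West 8.0163, South 1.7557, Coastal 4.2280.
Lower quotas: West 8, South 1, Coastal 4 (sum 13, leaving 1 seat).
Remainders in descending order: South 0.7557, Coastal 0.2280, West 0.0163.
The surplus seat goes to South.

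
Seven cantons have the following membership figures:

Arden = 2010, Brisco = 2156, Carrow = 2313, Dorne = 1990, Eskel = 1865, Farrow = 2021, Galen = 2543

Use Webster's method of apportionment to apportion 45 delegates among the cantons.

Arden 6, Brisco 6, Carrow 7, Dorne 6, Eskel 6, Farrow 6, Galen 8

Standard divisor 14898/45 ≈ 331.067; standard quotas: Arden 6.071, Brisco 6.512, Carrow 6.987, Dorne 6.011, Eskel 5.633, Farrow 6.105, Galen 7.681.
Rounding to the nearest integer gives 6, 7, 7, 6, 6, 6, 8 = 46 seats, so the divisor must be adjusted.
With modified divisor 335: modified quotas Arden 6.000, Brisco 6.436, Carrow 6.904, Dorne 5.940, Eskel 5.567, Farrow 6.033, Galen 7.591.
Rounding to the nearest integer: Arden 6, Brisco 6, Carrow 7, Dorne 6, Eskel 6, Farrow 6, Galen 8 (total 45).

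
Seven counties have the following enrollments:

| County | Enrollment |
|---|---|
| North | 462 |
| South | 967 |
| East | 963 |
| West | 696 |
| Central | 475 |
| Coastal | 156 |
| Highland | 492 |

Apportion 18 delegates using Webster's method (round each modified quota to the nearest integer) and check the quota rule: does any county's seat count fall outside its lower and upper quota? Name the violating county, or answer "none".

Standard quotas: North 1.975, South 4.133, East 4.116, West 2.975, Central 2.030, Coastal 0.667, Highland 2.103.
Webster allocation: North 2, South 4, East 4, West 3, Central 2, Coastal 1, Highland 2.
Every allocation lies between the lower and upper quota.

none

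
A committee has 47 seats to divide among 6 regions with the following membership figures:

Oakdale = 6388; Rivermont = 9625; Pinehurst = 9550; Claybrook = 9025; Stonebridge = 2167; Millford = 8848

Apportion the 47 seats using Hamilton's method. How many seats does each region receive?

Total 45603; standard divisor 45603/47 ≈ 970.277.
Standard quotas: Oakdale 6.5837, Rivermont 9.9199, Pinehurst 9.8426, Claybrook 9.3015, Stonebridge 2.2334, Millford 9.1190.
Lower quotas: Oakdale 6, Rivermont 9, Pinehurst 9, Claybrook 9, Stonebridge 2, Millford 9 (sum 44, leaving 3 seats).
Remainders in descending order: Rivermont 0.9199, Pinehurst 0.8426, Oakdale 0.5837, Claybrook 0.3015, Stonebridge 0.2334, Millford 0.1190.
The surplus seats go to Rivermont, Pinehurst, Oakdale.

Oakdale=7, Rivermont=10, Pinehurst=10, Claybrook=9, Stonebridge=2, Millford=9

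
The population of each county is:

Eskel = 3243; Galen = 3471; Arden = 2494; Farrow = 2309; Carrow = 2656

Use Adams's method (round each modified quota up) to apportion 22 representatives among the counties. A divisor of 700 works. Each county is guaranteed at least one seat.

Eskel 5, Galen 5, Arden 4, Farrow 4, Carrow 4

With modified divisor 700: modified quotas Eskel 4.633, Galen 4.959, Arden 3.563, Farrow 3.299, Carrow 3.794.
Rounding up: Eskel 5, Galen 5, Arden 4, Farrow 4, Carrow 4 (total 22).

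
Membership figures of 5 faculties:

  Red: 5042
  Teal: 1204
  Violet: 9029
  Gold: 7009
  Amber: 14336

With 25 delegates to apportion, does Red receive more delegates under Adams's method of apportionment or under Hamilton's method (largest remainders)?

Adams: Red 4, Teal 1, Violet 6, Gold 5, Amber 9.
Hamilton: Red 3, Teal 1, Violet 6, Gold 5, Amber 10.
Red gets 4 under Adams and 3 under Hamilton.

Adams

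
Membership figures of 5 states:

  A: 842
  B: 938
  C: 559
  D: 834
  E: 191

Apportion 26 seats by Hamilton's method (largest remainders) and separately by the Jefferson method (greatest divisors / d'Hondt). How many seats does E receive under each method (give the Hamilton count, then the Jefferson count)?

Hamilton: A 7, B 7, C 4, D 6, E 2.
Jefferson: A 7, B 7, C 4, D 7, E 1.
E gets 2 under Hamilton and 1 under Jefferson.

2 and 1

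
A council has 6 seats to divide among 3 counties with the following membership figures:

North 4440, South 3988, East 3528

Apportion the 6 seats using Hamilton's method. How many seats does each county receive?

North=2; South=2; East=2

Standard divisor: 11956 ÷ 6 ≈ 1992.667.
Standard quotas: North 2.228, South 2.001, East 1.770.
Lower quotas: North 2, South 2, East 1 (sum 5, leaving 1 seat).
Remainders in descending order: East 0.770, North 0.228, South 0.001.
Largest remainder: East receives the extra seat.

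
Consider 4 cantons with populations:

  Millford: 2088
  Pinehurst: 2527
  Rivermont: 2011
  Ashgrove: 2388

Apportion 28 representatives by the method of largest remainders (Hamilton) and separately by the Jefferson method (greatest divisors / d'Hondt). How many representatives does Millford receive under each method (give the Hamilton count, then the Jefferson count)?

Hamilton: Millford 7, Pinehurst 8, Rivermont 6, Ashgrove 7.
Jefferson: Millford 6, Pinehurst 8, Rivermont 6, Ashgrove 8.
Millford gets 7 under Hamilton and 6 under Jefferson.

7 and 6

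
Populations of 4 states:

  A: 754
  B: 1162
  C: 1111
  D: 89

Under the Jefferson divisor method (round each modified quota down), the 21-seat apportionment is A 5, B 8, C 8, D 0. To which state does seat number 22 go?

B

Priority for the next seat is population ÷ (current seats + 1).
Priorities: A 125.667, B 129.111, C 123.444, D 89.000.
Highest priority: B.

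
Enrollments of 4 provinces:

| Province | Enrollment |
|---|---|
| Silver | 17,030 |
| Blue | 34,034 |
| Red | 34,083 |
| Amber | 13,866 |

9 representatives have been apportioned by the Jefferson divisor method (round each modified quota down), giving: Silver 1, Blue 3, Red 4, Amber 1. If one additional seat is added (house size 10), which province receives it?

Silver

Priority for the next seat is population ÷ (current seats + 1).
Priorities: Silver 8515.000, Blue 8508.500, Red 6816.600, Amber 6933.000.
Highest priority: Silver.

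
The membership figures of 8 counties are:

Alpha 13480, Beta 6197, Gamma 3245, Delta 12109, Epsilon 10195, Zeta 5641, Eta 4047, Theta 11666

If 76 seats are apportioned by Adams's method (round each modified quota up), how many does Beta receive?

Standard divisor 66580/76 ≈ 876.053; standard quotas: Alpha 15.387, Beta 7.074, Gamma 3.704, Delta 13.822, Epsilon 11.637, Zeta 6.439, Eta 4.620, Theta 13.317.
Rounding up gives 16, 8, 4, 14, 12, 7, 5, 14 = 80 seats, so the divisor must be adjusted.
With modified divisor 930: modified quotas Alpha 14.495, Beta 6.663, Gamma 3.489, Delta 13.020, Epsilon 10.962, Zeta 6.066, Eta 4.352, Theta 12.544.
Rounding up: Alpha 15, Beta 7, Gamma 4, Delta 14, Epsilon 11, Zeta 7, Eta 5, Theta 13 (total 76).
Beta receives 7.

7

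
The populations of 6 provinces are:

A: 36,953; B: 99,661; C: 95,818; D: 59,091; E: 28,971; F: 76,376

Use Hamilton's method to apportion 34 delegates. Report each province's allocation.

A 3, B 9, C 8, D 5, E 2, F 7

The standard divisor is 396870/34 ≈ 11672.647.
Standard quotas: A 3.1658, B 8.5380, C 8.2088, D 5.0623, E 2.4820, F 6.5432.
Lower quotas: A 3, B 8, C 8, D 5, E 2, F 6 (sum 32, leaving 2 seats).
Remainders in descending order: F 0.5432, B 0.5380, E 0.4820, C 0.2088, A 0.1658, D 0.0623.
Largest remainders: F, B receive the extra seats.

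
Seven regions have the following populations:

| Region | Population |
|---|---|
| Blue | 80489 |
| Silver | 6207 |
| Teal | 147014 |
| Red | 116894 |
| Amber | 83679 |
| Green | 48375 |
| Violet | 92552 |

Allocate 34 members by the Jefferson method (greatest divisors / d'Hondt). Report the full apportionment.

Blue 5, Silver 0, Teal 9, Red 7, Amber 5, Green 3, Violet 5

Standard divisor 575210/34 ≈ 16917.941; standard quotas: Blue 4.758, Silver 0.367, Teal 8.690, Red 6.909, Amber 4.946, Green 2.859, Violet 5.471.
Rounding down gives 4, 0, 8, 6, 4, 2, 5 = 29 seats, so the divisor must be adjusted.
With modified divisor 15800: modified quotas Blue 5.094, Silver 0.393, Teal 9.305, Red 7.398, Amber 5.296, Green 3.062, Violet 5.858.
Rounding down: Blue 5, Silver 0, Teal 9, Red 7, Amber 5, Green 3, Violet 5 (total 34).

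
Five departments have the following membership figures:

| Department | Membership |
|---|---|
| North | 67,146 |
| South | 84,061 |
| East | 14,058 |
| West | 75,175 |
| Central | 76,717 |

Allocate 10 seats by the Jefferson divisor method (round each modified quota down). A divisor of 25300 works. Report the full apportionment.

With modified divisor 25300: modified quotas North 2.654, South 3.323, East 0.556, West 2.971, Central 3.032.
Rounding down: North 2, South 3, East 0, West 2, Central 3 (total 10).

North: 2, South: 3, East: 0, West: 2, Central: 3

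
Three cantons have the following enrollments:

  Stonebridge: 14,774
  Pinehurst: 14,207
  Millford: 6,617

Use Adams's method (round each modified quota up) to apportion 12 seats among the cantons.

Stonebridge: 5, Pinehurst: 5, Millford: 2

Standard divisor 35598/12 ≈ 2966.5; standard quotas: Stonebridge 4.980, Pinehurst 4.789, Millford 2.231.
Rounding up gives 5, 5, 3 = 13 seats, so the divisor must be adjusted.
With modified divisor 3400: modified quotas Stonebridge 4.345, Pinehurst 4.179, Millford 1.946.
Rounding up: Stonebridge 5, Pinehurst 5, Millford 2 (total 12).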